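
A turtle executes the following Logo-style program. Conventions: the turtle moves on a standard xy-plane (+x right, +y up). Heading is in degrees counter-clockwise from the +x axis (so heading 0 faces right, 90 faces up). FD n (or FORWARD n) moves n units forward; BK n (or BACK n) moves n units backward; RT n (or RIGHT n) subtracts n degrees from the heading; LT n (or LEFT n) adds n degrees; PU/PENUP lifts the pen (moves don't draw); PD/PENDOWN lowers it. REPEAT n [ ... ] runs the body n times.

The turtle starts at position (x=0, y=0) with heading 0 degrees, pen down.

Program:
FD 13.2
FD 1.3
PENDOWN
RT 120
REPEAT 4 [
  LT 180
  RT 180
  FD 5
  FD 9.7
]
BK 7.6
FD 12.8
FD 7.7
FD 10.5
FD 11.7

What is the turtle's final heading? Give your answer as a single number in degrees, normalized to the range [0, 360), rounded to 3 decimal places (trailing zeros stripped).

Answer: 240

Derivation:
Executing turtle program step by step:
Start: pos=(0,0), heading=0, pen down
FD 13.2: (0,0) -> (13.2,0) [heading=0, draw]
FD 1.3: (13.2,0) -> (14.5,0) [heading=0, draw]
PD: pen down
RT 120: heading 0 -> 240
REPEAT 4 [
  -- iteration 1/4 --
  LT 180: heading 240 -> 60
  RT 180: heading 60 -> 240
  FD 5: (14.5,0) -> (12,-4.33) [heading=240, draw]
  FD 9.7: (12,-4.33) -> (7.15,-12.731) [heading=240, draw]
  -- iteration 2/4 --
  LT 180: heading 240 -> 60
  RT 180: heading 60 -> 240
  FD 5: (7.15,-12.731) -> (4.65,-17.061) [heading=240, draw]
  FD 9.7: (4.65,-17.061) -> (-0.2,-25.461) [heading=240, draw]
  -- iteration 3/4 --
  LT 180: heading 240 -> 60
  RT 180: heading 60 -> 240
  FD 5: (-0.2,-25.461) -> (-2.7,-29.791) [heading=240, draw]
  FD 9.7: (-2.7,-29.791) -> (-7.55,-38.192) [heading=240, draw]
  -- iteration 4/4 --
  LT 180: heading 240 -> 60
  RT 180: heading 60 -> 240
  FD 5: (-7.55,-38.192) -> (-10.05,-42.522) [heading=240, draw]
  FD 9.7: (-10.05,-42.522) -> (-14.9,-50.922) [heading=240, draw]
]
BK 7.6: (-14.9,-50.922) -> (-11.1,-44.341) [heading=240, draw]
FD 12.8: (-11.1,-44.341) -> (-17.5,-55.426) [heading=240, draw]
FD 7.7: (-17.5,-55.426) -> (-21.35,-62.094) [heading=240, draw]
FD 10.5: (-21.35,-62.094) -> (-26.6,-71.187) [heading=240, draw]
FD 11.7: (-26.6,-71.187) -> (-32.45,-81.32) [heading=240, draw]
Final: pos=(-32.45,-81.32), heading=240, 15 segment(s) drawn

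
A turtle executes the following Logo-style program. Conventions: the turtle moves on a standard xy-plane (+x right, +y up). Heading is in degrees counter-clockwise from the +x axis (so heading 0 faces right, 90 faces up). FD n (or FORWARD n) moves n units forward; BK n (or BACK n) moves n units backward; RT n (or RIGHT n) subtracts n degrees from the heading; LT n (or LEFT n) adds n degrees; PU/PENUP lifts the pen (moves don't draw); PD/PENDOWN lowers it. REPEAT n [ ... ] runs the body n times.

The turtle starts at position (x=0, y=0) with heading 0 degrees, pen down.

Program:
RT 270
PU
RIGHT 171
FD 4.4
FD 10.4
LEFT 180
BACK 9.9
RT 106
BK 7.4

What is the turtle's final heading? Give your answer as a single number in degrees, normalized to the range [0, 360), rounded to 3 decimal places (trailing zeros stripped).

Answer: 353

Derivation:
Executing turtle program step by step:
Start: pos=(0,0), heading=0, pen down
RT 270: heading 0 -> 90
PU: pen up
RT 171: heading 90 -> 279
FD 4.4: (0,0) -> (0.688,-4.346) [heading=279, move]
FD 10.4: (0.688,-4.346) -> (2.315,-14.618) [heading=279, move]
LT 180: heading 279 -> 99
BK 9.9: (2.315,-14.618) -> (3.864,-24.396) [heading=99, move]
RT 106: heading 99 -> 353
BK 7.4: (3.864,-24.396) -> (-3.481,-23.494) [heading=353, move]
Final: pos=(-3.481,-23.494), heading=353, 0 segment(s) drawn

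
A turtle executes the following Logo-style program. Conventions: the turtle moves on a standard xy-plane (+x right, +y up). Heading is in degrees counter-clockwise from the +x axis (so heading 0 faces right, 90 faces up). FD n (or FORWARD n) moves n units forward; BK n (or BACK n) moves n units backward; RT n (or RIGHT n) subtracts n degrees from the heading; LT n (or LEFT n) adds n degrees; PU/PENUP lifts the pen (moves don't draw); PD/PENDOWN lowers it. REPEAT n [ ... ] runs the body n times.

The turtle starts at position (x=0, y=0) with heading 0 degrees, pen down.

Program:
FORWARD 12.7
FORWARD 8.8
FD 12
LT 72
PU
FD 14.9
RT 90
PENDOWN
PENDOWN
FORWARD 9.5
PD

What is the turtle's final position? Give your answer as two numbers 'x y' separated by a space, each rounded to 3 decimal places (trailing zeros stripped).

Executing turtle program step by step:
Start: pos=(0,0), heading=0, pen down
FD 12.7: (0,0) -> (12.7,0) [heading=0, draw]
FD 8.8: (12.7,0) -> (21.5,0) [heading=0, draw]
FD 12: (21.5,0) -> (33.5,0) [heading=0, draw]
LT 72: heading 0 -> 72
PU: pen up
FD 14.9: (33.5,0) -> (38.104,14.171) [heading=72, move]
RT 90: heading 72 -> 342
PD: pen down
PD: pen down
FD 9.5: (38.104,14.171) -> (47.139,11.235) [heading=342, draw]
PD: pen down
Final: pos=(47.139,11.235), heading=342, 4 segment(s) drawn

Answer: 47.139 11.235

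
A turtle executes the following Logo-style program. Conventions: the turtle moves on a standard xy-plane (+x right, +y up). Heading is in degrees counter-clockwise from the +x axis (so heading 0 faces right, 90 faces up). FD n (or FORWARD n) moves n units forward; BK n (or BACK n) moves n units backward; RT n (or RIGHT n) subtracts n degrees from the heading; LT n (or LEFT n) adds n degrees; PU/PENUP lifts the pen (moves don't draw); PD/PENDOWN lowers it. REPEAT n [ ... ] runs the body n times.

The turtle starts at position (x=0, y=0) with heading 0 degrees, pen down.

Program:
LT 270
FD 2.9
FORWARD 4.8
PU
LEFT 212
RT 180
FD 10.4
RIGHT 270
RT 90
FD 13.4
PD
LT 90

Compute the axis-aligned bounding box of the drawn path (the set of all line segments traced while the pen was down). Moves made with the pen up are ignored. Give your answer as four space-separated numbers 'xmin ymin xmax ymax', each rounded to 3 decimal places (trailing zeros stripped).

Answer: 0 -7.7 0 0

Derivation:
Executing turtle program step by step:
Start: pos=(0,0), heading=0, pen down
LT 270: heading 0 -> 270
FD 2.9: (0,0) -> (0,-2.9) [heading=270, draw]
FD 4.8: (0,-2.9) -> (0,-7.7) [heading=270, draw]
PU: pen up
LT 212: heading 270 -> 122
RT 180: heading 122 -> 302
FD 10.4: (0,-7.7) -> (5.511,-16.52) [heading=302, move]
RT 270: heading 302 -> 32
RT 90: heading 32 -> 302
FD 13.4: (5.511,-16.52) -> (12.612,-27.884) [heading=302, move]
PD: pen down
LT 90: heading 302 -> 32
Final: pos=(12.612,-27.884), heading=32, 2 segment(s) drawn

Segment endpoints: x in {0, 0, 0}, y in {-7.7, -2.9, 0}
xmin=0, ymin=-7.7, xmax=0, ymax=0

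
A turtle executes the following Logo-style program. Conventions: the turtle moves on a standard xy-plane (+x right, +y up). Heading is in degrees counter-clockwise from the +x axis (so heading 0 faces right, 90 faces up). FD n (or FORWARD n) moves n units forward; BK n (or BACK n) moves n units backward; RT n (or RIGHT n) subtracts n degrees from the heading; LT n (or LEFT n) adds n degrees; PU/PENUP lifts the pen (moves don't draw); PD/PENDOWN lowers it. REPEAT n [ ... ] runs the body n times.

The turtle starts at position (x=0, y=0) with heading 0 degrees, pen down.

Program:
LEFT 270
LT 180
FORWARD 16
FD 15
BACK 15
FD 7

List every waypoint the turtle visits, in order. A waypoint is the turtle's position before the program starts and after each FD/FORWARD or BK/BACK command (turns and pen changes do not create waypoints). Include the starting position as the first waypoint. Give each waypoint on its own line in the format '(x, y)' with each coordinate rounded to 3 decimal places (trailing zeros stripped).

Answer: (0, 0)
(0, 16)
(0, 31)
(0, 16)
(0, 23)

Derivation:
Executing turtle program step by step:
Start: pos=(0,0), heading=0, pen down
LT 270: heading 0 -> 270
LT 180: heading 270 -> 90
FD 16: (0,0) -> (0,16) [heading=90, draw]
FD 15: (0,16) -> (0,31) [heading=90, draw]
BK 15: (0,31) -> (0,16) [heading=90, draw]
FD 7: (0,16) -> (0,23) [heading=90, draw]
Final: pos=(0,23), heading=90, 4 segment(s) drawn
Waypoints (5 total):
(0, 0)
(0, 16)
(0, 31)
(0, 16)
(0, 23)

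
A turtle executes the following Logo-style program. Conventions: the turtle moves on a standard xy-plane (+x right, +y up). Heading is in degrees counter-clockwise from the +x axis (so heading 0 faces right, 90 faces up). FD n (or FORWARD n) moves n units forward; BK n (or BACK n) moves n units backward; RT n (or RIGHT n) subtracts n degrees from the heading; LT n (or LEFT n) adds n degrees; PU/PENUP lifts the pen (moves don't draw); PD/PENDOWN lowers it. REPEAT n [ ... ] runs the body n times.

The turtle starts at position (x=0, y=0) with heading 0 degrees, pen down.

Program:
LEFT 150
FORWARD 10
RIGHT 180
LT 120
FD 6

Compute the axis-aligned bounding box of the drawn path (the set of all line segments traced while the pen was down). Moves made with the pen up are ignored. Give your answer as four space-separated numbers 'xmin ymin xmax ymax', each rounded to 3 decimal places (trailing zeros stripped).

Answer: -8.66 0 0 11

Derivation:
Executing turtle program step by step:
Start: pos=(0,0), heading=0, pen down
LT 150: heading 0 -> 150
FD 10: (0,0) -> (-8.66,5) [heading=150, draw]
RT 180: heading 150 -> 330
LT 120: heading 330 -> 90
FD 6: (-8.66,5) -> (-8.66,11) [heading=90, draw]
Final: pos=(-8.66,11), heading=90, 2 segment(s) drawn

Segment endpoints: x in {-8.66, 0}, y in {0, 5, 11}
xmin=-8.66, ymin=0, xmax=0, ymax=11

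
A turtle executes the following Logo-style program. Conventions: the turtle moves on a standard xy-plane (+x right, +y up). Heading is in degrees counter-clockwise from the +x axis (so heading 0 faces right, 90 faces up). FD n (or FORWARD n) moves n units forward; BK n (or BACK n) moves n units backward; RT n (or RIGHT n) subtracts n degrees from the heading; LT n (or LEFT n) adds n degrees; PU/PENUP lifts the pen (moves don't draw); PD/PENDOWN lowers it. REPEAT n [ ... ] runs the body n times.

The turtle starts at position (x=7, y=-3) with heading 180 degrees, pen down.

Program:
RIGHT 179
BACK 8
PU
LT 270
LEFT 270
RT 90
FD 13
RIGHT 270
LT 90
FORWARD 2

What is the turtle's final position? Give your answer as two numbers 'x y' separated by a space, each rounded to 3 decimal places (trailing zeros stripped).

Executing turtle program step by step:
Start: pos=(7,-3), heading=180, pen down
RT 179: heading 180 -> 1
BK 8: (7,-3) -> (-0.999,-3.14) [heading=1, draw]
PU: pen up
LT 270: heading 1 -> 271
LT 270: heading 271 -> 181
RT 90: heading 181 -> 91
FD 13: (-0.999,-3.14) -> (-1.226,9.858) [heading=91, move]
RT 270: heading 91 -> 181
LT 90: heading 181 -> 271
FD 2: (-1.226,9.858) -> (-1.191,7.859) [heading=271, move]
Final: pos=(-1.191,7.859), heading=271, 1 segment(s) drawn

Answer: -1.191 7.859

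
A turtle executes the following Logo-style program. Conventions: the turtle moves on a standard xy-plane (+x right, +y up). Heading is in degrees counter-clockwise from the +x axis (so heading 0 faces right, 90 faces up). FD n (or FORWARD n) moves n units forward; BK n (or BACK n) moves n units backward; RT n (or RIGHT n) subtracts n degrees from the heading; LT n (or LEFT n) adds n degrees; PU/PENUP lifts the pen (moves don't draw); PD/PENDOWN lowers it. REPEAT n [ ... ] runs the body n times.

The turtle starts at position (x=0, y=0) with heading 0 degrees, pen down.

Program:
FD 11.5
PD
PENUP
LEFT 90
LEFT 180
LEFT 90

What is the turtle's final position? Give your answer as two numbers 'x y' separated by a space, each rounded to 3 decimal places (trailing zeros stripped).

Answer: 11.5 0

Derivation:
Executing turtle program step by step:
Start: pos=(0,0), heading=0, pen down
FD 11.5: (0,0) -> (11.5,0) [heading=0, draw]
PD: pen down
PU: pen up
LT 90: heading 0 -> 90
LT 180: heading 90 -> 270
LT 90: heading 270 -> 0
Final: pos=(11.5,0), heading=0, 1 segment(s) drawn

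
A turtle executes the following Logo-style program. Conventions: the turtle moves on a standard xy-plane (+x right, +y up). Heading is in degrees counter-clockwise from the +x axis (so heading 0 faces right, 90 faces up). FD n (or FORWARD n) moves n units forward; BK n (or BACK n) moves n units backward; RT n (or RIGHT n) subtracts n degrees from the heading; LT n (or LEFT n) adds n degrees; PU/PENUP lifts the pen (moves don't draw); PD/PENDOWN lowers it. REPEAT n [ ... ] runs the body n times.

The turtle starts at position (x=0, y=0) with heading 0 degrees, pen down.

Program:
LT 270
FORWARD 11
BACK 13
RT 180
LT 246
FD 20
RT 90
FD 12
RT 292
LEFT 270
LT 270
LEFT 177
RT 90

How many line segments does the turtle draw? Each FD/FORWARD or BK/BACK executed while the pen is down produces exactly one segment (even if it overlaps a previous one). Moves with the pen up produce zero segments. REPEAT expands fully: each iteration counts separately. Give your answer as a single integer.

Answer: 4

Derivation:
Executing turtle program step by step:
Start: pos=(0,0), heading=0, pen down
LT 270: heading 0 -> 270
FD 11: (0,0) -> (0,-11) [heading=270, draw]
BK 13: (0,-11) -> (0,2) [heading=270, draw]
RT 180: heading 270 -> 90
LT 246: heading 90 -> 336
FD 20: (0,2) -> (18.271,-6.135) [heading=336, draw]
RT 90: heading 336 -> 246
FD 12: (18.271,-6.135) -> (13.39,-17.097) [heading=246, draw]
RT 292: heading 246 -> 314
LT 270: heading 314 -> 224
LT 270: heading 224 -> 134
LT 177: heading 134 -> 311
RT 90: heading 311 -> 221
Final: pos=(13.39,-17.097), heading=221, 4 segment(s) drawn
Segments drawn: 4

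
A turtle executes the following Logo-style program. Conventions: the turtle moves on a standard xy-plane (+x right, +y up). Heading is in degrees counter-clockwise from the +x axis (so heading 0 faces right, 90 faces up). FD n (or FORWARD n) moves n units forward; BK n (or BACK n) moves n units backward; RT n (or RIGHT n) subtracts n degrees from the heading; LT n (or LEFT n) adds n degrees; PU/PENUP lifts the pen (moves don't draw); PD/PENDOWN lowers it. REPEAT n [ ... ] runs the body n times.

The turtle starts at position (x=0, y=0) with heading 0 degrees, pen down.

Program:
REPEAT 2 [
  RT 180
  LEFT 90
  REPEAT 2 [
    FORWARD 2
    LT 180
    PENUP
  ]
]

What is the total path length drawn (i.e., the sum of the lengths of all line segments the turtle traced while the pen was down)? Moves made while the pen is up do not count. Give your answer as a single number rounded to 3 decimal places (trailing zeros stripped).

Executing turtle program step by step:
Start: pos=(0,0), heading=0, pen down
REPEAT 2 [
  -- iteration 1/2 --
  RT 180: heading 0 -> 180
  LT 90: heading 180 -> 270
  REPEAT 2 [
    -- iteration 1/2 --
    FD 2: (0,0) -> (0,-2) [heading=270, draw]
    LT 180: heading 270 -> 90
    PU: pen up
    -- iteration 2/2 --
    FD 2: (0,-2) -> (0,0) [heading=90, move]
    LT 180: heading 90 -> 270
    PU: pen up
  ]
  -- iteration 2/2 --
  RT 180: heading 270 -> 90
  LT 90: heading 90 -> 180
  REPEAT 2 [
    -- iteration 1/2 --
    FD 2: (0,0) -> (-2,0) [heading=180, move]
    LT 180: heading 180 -> 0
    PU: pen up
    -- iteration 2/2 --
    FD 2: (-2,0) -> (0,0) [heading=0, move]
    LT 180: heading 0 -> 180
    PU: pen up
  ]
]
Final: pos=(0,0), heading=180, 1 segment(s) drawn

Segment lengths:
  seg 1: (0,0) -> (0,-2), length = 2
Total = 2

Answer: 2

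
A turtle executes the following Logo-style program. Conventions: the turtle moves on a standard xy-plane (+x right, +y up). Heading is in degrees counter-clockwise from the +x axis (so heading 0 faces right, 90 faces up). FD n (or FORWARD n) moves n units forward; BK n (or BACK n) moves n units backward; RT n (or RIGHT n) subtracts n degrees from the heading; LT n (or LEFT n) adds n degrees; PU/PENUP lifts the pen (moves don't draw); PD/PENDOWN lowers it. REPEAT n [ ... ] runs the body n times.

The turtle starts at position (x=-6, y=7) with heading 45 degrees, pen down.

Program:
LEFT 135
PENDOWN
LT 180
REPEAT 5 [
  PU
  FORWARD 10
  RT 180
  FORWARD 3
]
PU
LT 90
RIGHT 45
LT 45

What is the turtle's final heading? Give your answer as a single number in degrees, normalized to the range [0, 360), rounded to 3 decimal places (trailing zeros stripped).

Executing turtle program step by step:
Start: pos=(-6,7), heading=45, pen down
LT 135: heading 45 -> 180
PD: pen down
LT 180: heading 180 -> 0
REPEAT 5 [
  -- iteration 1/5 --
  PU: pen up
  FD 10: (-6,7) -> (4,7) [heading=0, move]
  RT 180: heading 0 -> 180
  FD 3: (4,7) -> (1,7) [heading=180, move]
  -- iteration 2/5 --
  PU: pen up
  FD 10: (1,7) -> (-9,7) [heading=180, move]
  RT 180: heading 180 -> 0
  FD 3: (-9,7) -> (-6,7) [heading=0, move]
  -- iteration 3/5 --
  PU: pen up
  FD 10: (-6,7) -> (4,7) [heading=0, move]
  RT 180: heading 0 -> 180
  FD 3: (4,7) -> (1,7) [heading=180, move]
  -- iteration 4/5 --
  PU: pen up
  FD 10: (1,7) -> (-9,7) [heading=180, move]
  RT 180: heading 180 -> 0
  FD 3: (-9,7) -> (-6,7) [heading=0, move]
  -- iteration 5/5 --
  PU: pen up
  FD 10: (-6,7) -> (4,7) [heading=0, move]
  RT 180: heading 0 -> 180
  FD 3: (4,7) -> (1,7) [heading=180, move]
]
PU: pen up
LT 90: heading 180 -> 270
RT 45: heading 270 -> 225
LT 45: heading 225 -> 270
Final: pos=(1,7), heading=270, 0 segment(s) drawn

Answer: 270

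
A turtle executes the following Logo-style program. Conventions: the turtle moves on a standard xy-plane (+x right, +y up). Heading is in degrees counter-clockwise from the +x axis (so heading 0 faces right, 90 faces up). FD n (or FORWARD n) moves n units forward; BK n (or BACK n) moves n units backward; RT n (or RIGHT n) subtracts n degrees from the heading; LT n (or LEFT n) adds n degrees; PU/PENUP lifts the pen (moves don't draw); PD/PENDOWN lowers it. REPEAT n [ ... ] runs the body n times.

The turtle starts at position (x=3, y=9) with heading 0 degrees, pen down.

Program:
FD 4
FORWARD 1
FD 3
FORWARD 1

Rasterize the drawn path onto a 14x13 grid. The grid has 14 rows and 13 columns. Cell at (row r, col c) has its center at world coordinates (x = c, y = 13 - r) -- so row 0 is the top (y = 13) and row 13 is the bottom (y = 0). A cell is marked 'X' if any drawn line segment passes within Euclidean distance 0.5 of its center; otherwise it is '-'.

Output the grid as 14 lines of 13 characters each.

Answer: -------------
-------------
-------------
-------------
---XXXXXXXXXX
-------------
-------------
-------------
-------------
-------------
-------------
-------------
-------------
-------------

Derivation:
Segment 0: (3,9) -> (7,9)
Segment 1: (7,9) -> (8,9)
Segment 2: (8,9) -> (11,9)
Segment 3: (11,9) -> (12,9)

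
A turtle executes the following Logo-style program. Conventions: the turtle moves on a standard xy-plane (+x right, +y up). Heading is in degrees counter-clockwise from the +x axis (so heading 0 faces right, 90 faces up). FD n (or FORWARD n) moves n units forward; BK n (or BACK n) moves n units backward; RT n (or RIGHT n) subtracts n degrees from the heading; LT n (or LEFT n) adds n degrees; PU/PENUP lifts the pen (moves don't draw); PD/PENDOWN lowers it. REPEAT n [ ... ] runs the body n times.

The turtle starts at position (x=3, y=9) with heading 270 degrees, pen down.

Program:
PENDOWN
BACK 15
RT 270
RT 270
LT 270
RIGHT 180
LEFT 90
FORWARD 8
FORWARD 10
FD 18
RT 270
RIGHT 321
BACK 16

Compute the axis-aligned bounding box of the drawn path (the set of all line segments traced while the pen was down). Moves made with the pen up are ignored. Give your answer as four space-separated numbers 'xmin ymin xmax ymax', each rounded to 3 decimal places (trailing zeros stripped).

Executing turtle program step by step:
Start: pos=(3,9), heading=270, pen down
PD: pen down
BK 15: (3,9) -> (3,24) [heading=270, draw]
RT 270: heading 270 -> 0
RT 270: heading 0 -> 90
LT 270: heading 90 -> 0
RT 180: heading 0 -> 180
LT 90: heading 180 -> 270
FD 8: (3,24) -> (3,16) [heading=270, draw]
FD 10: (3,16) -> (3,6) [heading=270, draw]
FD 18: (3,6) -> (3,-12) [heading=270, draw]
RT 270: heading 270 -> 0
RT 321: heading 0 -> 39
BK 16: (3,-12) -> (-9.434,-22.069) [heading=39, draw]
Final: pos=(-9.434,-22.069), heading=39, 5 segment(s) drawn

Segment endpoints: x in {-9.434, 3, 3, 3, 3, 3}, y in {-22.069, -12, 6, 9, 16, 24}
xmin=-9.434, ymin=-22.069, xmax=3, ymax=24

Answer: -9.434 -22.069 3 24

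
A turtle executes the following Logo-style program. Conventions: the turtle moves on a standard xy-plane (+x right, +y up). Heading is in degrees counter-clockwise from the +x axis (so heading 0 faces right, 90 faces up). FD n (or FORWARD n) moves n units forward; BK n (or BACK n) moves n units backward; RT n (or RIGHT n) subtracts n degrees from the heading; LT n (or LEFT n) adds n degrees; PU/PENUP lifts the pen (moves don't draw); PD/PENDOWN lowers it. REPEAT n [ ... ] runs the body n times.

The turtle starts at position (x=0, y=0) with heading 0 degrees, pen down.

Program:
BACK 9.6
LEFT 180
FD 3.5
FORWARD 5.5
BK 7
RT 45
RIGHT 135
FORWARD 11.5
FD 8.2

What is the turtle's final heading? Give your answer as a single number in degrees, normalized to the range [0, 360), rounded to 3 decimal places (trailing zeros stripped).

Executing turtle program step by step:
Start: pos=(0,0), heading=0, pen down
BK 9.6: (0,0) -> (-9.6,0) [heading=0, draw]
LT 180: heading 0 -> 180
FD 3.5: (-9.6,0) -> (-13.1,0) [heading=180, draw]
FD 5.5: (-13.1,0) -> (-18.6,0) [heading=180, draw]
BK 7: (-18.6,0) -> (-11.6,0) [heading=180, draw]
RT 45: heading 180 -> 135
RT 135: heading 135 -> 0
FD 11.5: (-11.6,0) -> (-0.1,0) [heading=0, draw]
FD 8.2: (-0.1,0) -> (8.1,0) [heading=0, draw]
Final: pos=(8.1,0), heading=0, 6 segment(s) drawn

Answer: 0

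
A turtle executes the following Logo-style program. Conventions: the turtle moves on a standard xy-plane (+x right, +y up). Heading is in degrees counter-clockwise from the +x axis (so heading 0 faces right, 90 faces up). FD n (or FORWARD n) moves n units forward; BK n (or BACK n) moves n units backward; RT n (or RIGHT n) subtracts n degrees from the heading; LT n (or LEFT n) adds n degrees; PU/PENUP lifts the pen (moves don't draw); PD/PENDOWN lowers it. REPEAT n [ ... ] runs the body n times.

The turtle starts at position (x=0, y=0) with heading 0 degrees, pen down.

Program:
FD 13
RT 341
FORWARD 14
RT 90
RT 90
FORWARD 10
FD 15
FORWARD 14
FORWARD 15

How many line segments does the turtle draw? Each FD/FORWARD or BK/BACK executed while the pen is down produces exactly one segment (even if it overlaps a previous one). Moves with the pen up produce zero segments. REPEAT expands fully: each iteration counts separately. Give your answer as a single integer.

Answer: 6

Derivation:
Executing turtle program step by step:
Start: pos=(0,0), heading=0, pen down
FD 13: (0,0) -> (13,0) [heading=0, draw]
RT 341: heading 0 -> 19
FD 14: (13,0) -> (26.237,4.558) [heading=19, draw]
RT 90: heading 19 -> 289
RT 90: heading 289 -> 199
FD 10: (26.237,4.558) -> (16.782,1.302) [heading=199, draw]
FD 15: (16.782,1.302) -> (2.599,-3.581) [heading=199, draw]
FD 14: (2.599,-3.581) -> (-10.638,-8.139) [heading=199, draw]
FD 15: (-10.638,-8.139) -> (-24.821,-13.023) [heading=199, draw]
Final: pos=(-24.821,-13.023), heading=199, 6 segment(s) drawn
Segments drawn: 6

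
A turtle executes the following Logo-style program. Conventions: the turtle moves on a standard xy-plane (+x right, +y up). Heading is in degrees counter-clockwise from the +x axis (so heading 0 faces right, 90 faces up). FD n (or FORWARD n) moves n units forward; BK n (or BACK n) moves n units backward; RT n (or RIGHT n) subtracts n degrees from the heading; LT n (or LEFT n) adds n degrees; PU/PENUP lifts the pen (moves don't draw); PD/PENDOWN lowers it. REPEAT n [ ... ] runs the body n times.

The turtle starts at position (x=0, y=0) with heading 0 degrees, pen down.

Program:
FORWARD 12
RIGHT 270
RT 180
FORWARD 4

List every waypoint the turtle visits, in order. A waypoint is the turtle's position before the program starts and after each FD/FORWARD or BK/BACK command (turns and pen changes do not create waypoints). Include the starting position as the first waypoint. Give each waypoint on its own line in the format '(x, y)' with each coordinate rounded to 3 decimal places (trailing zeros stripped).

Executing turtle program step by step:
Start: pos=(0,0), heading=0, pen down
FD 12: (0,0) -> (12,0) [heading=0, draw]
RT 270: heading 0 -> 90
RT 180: heading 90 -> 270
FD 4: (12,0) -> (12,-4) [heading=270, draw]
Final: pos=(12,-4), heading=270, 2 segment(s) drawn
Waypoints (3 total):
(0, 0)
(12, 0)
(12, -4)

Answer: (0, 0)
(12, 0)
(12, -4)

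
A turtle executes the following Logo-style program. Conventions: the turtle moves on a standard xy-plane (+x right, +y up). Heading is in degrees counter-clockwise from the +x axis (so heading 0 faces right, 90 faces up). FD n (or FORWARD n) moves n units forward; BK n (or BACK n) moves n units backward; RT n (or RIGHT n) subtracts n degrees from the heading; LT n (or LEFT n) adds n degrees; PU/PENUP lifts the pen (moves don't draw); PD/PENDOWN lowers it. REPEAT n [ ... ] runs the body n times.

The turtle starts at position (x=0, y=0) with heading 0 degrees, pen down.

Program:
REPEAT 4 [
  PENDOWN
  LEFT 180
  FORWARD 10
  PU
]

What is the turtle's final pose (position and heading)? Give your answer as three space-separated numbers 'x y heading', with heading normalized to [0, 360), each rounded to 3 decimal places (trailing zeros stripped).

Answer: 0 0 0

Derivation:
Executing turtle program step by step:
Start: pos=(0,0), heading=0, pen down
REPEAT 4 [
  -- iteration 1/4 --
  PD: pen down
  LT 180: heading 0 -> 180
  FD 10: (0,0) -> (-10,0) [heading=180, draw]
  PU: pen up
  -- iteration 2/4 --
  PD: pen down
  LT 180: heading 180 -> 0
  FD 10: (-10,0) -> (0,0) [heading=0, draw]
  PU: pen up
  -- iteration 3/4 --
  PD: pen down
  LT 180: heading 0 -> 180
  FD 10: (0,0) -> (-10,0) [heading=180, draw]
  PU: pen up
  -- iteration 4/4 --
  PD: pen down
  LT 180: heading 180 -> 0
  FD 10: (-10,0) -> (0,0) [heading=0, draw]
  PU: pen up
]
Final: pos=(0,0), heading=0, 4 segment(s) drawn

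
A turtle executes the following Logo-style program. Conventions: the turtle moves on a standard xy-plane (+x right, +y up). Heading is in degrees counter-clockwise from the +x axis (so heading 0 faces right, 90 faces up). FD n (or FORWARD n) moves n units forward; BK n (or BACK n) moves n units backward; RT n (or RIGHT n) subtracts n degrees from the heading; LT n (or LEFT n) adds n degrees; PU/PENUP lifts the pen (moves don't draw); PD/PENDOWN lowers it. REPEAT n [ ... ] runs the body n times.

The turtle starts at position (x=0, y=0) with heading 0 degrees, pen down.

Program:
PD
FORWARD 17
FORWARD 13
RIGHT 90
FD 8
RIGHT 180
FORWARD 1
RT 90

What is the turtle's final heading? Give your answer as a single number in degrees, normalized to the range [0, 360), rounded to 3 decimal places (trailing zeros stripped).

Executing turtle program step by step:
Start: pos=(0,0), heading=0, pen down
PD: pen down
FD 17: (0,0) -> (17,0) [heading=0, draw]
FD 13: (17,0) -> (30,0) [heading=0, draw]
RT 90: heading 0 -> 270
FD 8: (30,0) -> (30,-8) [heading=270, draw]
RT 180: heading 270 -> 90
FD 1: (30,-8) -> (30,-7) [heading=90, draw]
RT 90: heading 90 -> 0
Final: pos=(30,-7), heading=0, 4 segment(s) drawn

Answer: 0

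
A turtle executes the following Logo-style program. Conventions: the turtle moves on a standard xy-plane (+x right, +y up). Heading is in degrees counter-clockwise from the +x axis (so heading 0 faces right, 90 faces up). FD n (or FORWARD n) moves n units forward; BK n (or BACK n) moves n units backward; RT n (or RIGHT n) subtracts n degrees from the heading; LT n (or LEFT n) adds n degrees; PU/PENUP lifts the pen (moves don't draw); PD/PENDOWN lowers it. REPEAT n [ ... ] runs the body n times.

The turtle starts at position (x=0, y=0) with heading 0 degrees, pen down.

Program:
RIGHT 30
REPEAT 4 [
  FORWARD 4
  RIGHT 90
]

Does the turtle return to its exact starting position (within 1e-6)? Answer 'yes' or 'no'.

Executing turtle program step by step:
Start: pos=(0,0), heading=0, pen down
RT 30: heading 0 -> 330
REPEAT 4 [
  -- iteration 1/4 --
  FD 4: (0,0) -> (3.464,-2) [heading=330, draw]
  RT 90: heading 330 -> 240
  -- iteration 2/4 --
  FD 4: (3.464,-2) -> (1.464,-5.464) [heading=240, draw]
  RT 90: heading 240 -> 150
  -- iteration 3/4 --
  FD 4: (1.464,-5.464) -> (-2,-3.464) [heading=150, draw]
  RT 90: heading 150 -> 60
  -- iteration 4/4 --
  FD 4: (-2,-3.464) -> (0,0) [heading=60, draw]
  RT 90: heading 60 -> 330
]
Final: pos=(0,0), heading=330, 4 segment(s) drawn

Start position: (0, 0)
Final position: (0, 0)
Distance = 0; < 1e-6 -> CLOSED

Answer: yes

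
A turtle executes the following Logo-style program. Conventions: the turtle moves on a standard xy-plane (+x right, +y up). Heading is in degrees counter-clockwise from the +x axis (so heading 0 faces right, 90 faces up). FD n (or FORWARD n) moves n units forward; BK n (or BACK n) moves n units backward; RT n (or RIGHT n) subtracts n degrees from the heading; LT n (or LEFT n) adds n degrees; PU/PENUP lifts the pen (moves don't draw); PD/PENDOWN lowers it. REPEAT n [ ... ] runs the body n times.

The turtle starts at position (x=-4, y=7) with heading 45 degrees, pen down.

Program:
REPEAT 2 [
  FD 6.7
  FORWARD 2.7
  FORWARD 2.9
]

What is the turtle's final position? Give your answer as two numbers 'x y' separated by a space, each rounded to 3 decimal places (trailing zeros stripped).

Executing turtle program step by step:
Start: pos=(-4,7), heading=45, pen down
REPEAT 2 [
  -- iteration 1/2 --
  FD 6.7: (-4,7) -> (0.738,11.738) [heading=45, draw]
  FD 2.7: (0.738,11.738) -> (2.647,13.647) [heading=45, draw]
  FD 2.9: (2.647,13.647) -> (4.697,15.697) [heading=45, draw]
  -- iteration 2/2 --
  FD 6.7: (4.697,15.697) -> (9.435,20.435) [heading=45, draw]
  FD 2.7: (9.435,20.435) -> (11.344,22.344) [heading=45, draw]
  FD 2.9: (11.344,22.344) -> (13.395,24.395) [heading=45, draw]
]
Final: pos=(13.395,24.395), heading=45, 6 segment(s) drawn

Answer: 13.395 24.395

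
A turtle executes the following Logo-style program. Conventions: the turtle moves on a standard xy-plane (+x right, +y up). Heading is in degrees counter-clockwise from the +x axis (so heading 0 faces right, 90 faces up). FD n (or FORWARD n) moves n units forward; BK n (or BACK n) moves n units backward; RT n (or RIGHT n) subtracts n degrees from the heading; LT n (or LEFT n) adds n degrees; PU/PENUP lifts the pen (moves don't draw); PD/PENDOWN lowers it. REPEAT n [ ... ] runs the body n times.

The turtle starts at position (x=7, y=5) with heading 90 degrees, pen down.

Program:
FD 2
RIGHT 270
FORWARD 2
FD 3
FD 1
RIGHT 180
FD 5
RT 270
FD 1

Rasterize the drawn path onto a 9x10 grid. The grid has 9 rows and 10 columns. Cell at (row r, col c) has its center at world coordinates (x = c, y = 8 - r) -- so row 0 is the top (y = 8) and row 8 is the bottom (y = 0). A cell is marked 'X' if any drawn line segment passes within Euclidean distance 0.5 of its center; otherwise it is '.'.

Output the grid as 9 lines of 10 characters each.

Segment 0: (7,5) -> (7,7)
Segment 1: (7,7) -> (5,7)
Segment 2: (5,7) -> (2,7)
Segment 3: (2,7) -> (1,7)
Segment 4: (1,7) -> (6,7)
Segment 5: (6,7) -> (6,8)

Answer: ......X...
.XXXXXXX..
.......X..
.......X..
..........
..........
..........
..........
..........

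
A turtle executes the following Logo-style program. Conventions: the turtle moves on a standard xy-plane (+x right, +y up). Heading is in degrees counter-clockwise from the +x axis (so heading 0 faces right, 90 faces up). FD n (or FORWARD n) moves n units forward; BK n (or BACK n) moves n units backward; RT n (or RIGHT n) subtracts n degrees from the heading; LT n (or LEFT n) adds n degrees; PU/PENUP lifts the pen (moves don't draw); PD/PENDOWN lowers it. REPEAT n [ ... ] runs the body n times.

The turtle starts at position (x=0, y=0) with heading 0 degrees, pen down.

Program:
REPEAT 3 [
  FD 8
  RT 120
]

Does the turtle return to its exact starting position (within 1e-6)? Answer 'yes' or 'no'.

Answer: yes

Derivation:
Executing turtle program step by step:
Start: pos=(0,0), heading=0, pen down
REPEAT 3 [
  -- iteration 1/3 --
  FD 8: (0,0) -> (8,0) [heading=0, draw]
  RT 120: heading 0 -> 240
  -- iteration 2/3 --
  FD 8: (8,0) -> (4,-6.928) [heading=240, draw]
  RT 120: heading 240 -> 120
  -- iteration 3/3 --
  FD 8: (4,-6.928) -> (0,0) [heading=120, draw]
  RT 120: heading 120 -> 0
]
Final: pos=(0,0), heading=0, 3 segment(s) drawn

Start position: (0, 0)
Final position: (0, 0)
Distance = 0; < 1e-6 -> CLOSED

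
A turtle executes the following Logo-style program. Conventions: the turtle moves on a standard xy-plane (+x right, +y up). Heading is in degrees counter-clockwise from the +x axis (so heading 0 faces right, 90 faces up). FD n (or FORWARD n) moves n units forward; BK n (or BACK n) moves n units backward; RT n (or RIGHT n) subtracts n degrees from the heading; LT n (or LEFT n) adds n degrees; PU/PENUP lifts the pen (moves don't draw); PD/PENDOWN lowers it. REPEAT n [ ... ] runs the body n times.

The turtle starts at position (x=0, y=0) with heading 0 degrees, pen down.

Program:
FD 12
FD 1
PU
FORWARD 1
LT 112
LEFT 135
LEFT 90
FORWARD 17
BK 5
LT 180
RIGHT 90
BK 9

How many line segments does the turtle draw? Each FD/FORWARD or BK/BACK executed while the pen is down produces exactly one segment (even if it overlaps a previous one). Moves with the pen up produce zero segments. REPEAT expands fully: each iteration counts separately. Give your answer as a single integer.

Answer: 2

Derivation:
Executing turtle program step by step:
Start: pos=(0,0), heading=0, pen down
FD 12: (0,0) -> (12,0) [heading=0, draw]
FD 1: (12,0) -> (13,0) [heading=0, draw]
PU: pen up
FD 1: (13,0) -> (14,0) [heading=0, move]
LT 112: heading 0 -> 112
LT 135: heading 112 -> 247
LT 90: heading 247 -> 337
FD 17: (14,0) -> (29.649,-6.642) [heading=337, move]
BK 5: (29.649,-6.642) -> (25.046,-4.689) [heading=337, move]
LT 180: heading 337 -> 157
RT 90: heading 157 -> 67
BK 9: (25.046,-4.689) -> (21.529,-12.973) [heading=67, move]
Final: pos=(21.529,-12.973), heading=67, 2 segment(s) drawn
Segments drawn: 2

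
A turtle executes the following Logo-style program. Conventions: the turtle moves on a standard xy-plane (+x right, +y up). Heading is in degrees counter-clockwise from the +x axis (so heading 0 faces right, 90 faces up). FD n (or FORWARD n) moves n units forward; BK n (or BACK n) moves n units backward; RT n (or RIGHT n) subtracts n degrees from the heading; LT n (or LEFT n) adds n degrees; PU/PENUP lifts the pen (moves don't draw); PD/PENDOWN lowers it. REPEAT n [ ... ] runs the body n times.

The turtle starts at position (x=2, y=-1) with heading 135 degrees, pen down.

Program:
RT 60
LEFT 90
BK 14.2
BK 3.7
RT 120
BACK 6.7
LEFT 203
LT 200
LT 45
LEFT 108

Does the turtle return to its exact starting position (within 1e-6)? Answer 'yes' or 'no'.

Answer: no

Derivation:
Executing turtle program step by step:
Start: pos=(2,-1), heading=135, pen down
RT 60: heading 135 -> 75
LT 90: heading 75 -> 165
BK 14.2: (2,-1) -> (15.716,-4.675) [heading=165, draw]
BK 3.7: (15.716,-4.675) -> (19.29,-5.633) [heading=165, draw]
RT 120: heading 165 -> 45
BK 6.7: (19.29,-5.633) -> (14.552,-10.37) [heading=45, draw]
LT 203: heading 45 -> 248
LT 200: heading 248 -> 88
LT 45: heading 88 -> 133
LT 108: heading 133 -> 241
Final: pos=(14.552,-10.37), heading=241, 3 segment(s) drawn

Start position: (2, -1)
Final position: (14.552, -10.37)
Distance = 15.664; >= 1e-6 -> NOT closed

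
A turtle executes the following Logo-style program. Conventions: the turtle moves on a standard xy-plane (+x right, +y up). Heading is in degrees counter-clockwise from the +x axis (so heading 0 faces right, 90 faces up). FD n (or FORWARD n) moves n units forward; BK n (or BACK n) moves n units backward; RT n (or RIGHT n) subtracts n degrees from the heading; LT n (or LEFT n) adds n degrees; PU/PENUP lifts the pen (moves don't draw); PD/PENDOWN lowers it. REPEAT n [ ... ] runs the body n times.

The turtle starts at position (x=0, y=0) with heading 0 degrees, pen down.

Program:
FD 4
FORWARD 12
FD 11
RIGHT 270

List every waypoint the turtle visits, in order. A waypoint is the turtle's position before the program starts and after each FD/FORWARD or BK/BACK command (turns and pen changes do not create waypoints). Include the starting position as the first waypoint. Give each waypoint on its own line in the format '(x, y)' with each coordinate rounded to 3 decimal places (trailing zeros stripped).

Answer: (0, 0)
(4, 0)
(16, 0)
(27, 0)

Derivation:
Executing turtle program step by step:
Start: pos=(0,0), heading=0, pen down
FD 4: (0,0) -> (4,0) [heading=0, draw]
FD 12: (4,0) -> (16,0) [heading=0, draw]
FD 11: (16,0) -> (27,0) [heading=0, draw]
RT 270: heading 0 -> 90
Final: pos=(27,0), heading=90, 3 segment(s) drawn
Waypoints (4 total):
(0, 0)
(4, 0)
(16, 0)
(27, 0)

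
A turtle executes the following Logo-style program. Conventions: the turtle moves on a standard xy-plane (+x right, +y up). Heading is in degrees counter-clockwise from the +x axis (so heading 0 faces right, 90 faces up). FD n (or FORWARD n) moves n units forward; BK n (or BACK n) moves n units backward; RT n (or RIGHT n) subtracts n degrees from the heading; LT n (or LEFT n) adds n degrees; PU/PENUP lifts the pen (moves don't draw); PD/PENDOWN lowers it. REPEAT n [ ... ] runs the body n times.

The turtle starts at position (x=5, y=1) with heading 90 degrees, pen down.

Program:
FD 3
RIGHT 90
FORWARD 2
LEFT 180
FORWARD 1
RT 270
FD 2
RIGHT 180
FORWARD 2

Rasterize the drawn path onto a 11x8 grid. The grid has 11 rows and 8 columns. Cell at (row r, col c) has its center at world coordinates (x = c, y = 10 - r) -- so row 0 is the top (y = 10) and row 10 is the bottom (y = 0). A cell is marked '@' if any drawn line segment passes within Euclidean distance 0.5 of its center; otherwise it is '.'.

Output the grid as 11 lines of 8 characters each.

Segment 0: (5,1) -> (5,4)
Segment 1: (5,4) -> (7,4)
Segment 2: (7,4) -> (6,4)
Segment 3: (6,4) -> (6,2)
Segment 4: (6,2) -> (6,4)

Answer: ........
........
........
........
........
........
.....@@@
.....@@.
.....@@.
.....@..
........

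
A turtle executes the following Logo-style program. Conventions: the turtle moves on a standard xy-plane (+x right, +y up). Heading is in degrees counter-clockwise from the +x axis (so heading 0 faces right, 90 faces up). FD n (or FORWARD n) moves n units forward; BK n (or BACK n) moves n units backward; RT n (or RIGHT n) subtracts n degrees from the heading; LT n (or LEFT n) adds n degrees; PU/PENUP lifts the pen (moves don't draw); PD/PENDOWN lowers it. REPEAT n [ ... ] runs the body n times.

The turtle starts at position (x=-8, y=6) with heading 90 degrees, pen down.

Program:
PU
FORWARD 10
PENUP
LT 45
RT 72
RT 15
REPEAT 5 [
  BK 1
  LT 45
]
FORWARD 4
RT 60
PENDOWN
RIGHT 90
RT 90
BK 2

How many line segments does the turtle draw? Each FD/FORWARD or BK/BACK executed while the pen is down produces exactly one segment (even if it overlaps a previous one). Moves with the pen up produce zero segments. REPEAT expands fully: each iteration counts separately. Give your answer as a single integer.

Executing turtle program step by step:
Start: pos=(-8,6), heading=90, pen down
PU: pen up
FD 10: (-8,6) -> (-8,16) [heading=90, move]
PU: pen up
LT 45: heading 90 -> 135
RT 72: heading 135 -> 63
RT 15: heading 63 -> 48
REPEAT 5 [
  -- iteration 1/5 --
  BK 1: (-8,16) -> (-8.669,15.257) [heading=48, move]
  LT 45: heading 48 -> 93
  -- iteration 2/5 --
  BK 1: (-8.669,15.257) -> (-8.617,14.258) [heading=93, move]
  LT 45: heading 93 -> 138
  -- iteration 3/5 --
  BK 1: (-8.617,14.258) -> (-7.874,13.589) [heading=138, move]
  LT 45: heading 138 -> 183
  -- iteration 4/5 --
  BK 1: (-7.874,13.589) -> (-6.875,13.641) [heading=183, move]
  LT 45: heading 183 -> 228
  -- iteration 5/5 --
  BK 1: (-6.875,13.641) -> (-6.206,14.385) [heading=228, move]
  LT 45: heading 228 -> 273
]
FD 4: (-6.206,14.385) -> (-5.997,10.39) [heading=273, move]
RT 60: heading 273 -> 213
PD: pen down
RT 90: heading 213 -> 123
RT 90: heading 123 -> 33
BK 2: (-5.997,10.39) -> (-7.674,9.301) [heading=33, draw]
Final: pos=(-7.674,9.301), heading=33, 1 segment(s) drawn
Segments drawn: 1

Answer: 1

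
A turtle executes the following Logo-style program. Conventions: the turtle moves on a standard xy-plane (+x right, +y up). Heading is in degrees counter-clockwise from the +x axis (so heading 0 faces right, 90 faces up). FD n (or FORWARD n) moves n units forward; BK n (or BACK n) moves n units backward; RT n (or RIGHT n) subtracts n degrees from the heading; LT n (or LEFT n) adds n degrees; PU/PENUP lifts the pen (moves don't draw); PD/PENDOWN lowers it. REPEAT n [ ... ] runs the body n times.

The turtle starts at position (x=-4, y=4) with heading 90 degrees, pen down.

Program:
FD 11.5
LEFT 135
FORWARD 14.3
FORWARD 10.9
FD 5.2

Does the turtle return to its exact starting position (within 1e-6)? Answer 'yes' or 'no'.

Executing turtle program step by step:
Start: pos=(-4,4), heading=90, pen down
FD 11.5: (-4,4) -> (-4,15.5) [heading=90, draw]
LT 135: heading 90 -> 225
FD 14.3: (-4,15.5) -> (-14.112,5.388) [heading=225, draw]
FD 10.9: (-14.112,5.388) -> (-21.819,-2.319) [heading=225, draw]
FD 5.2: (-21.819,-2.319) -> (-25.496,-5.996) [heading=225, draw]
Final: pos=(-25.496,-5.996), heading=225, 4 segment(s) drawn

Start position: (-4, 4)
Final position: (-25.496, -5.996)
Distance = 23.707; >= 1e-6 -> NOT closed

Answer: no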